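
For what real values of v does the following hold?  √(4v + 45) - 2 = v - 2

Isolate the radical: √(4v + 45) = v.
Square both sides: 4v + 45 = (v)².
Expand and rearrange: v² - 4v - 45 = 0.
Solving gives v = 9 or v = -5.
Check each candidate in the original equation:
  v = 9: √(81) = 9, while v = 9 — valid.
  v = -5: √(25) = 5, while v = -5 — extraneous.

v = 9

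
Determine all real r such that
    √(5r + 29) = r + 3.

Square both sides: 5r + 29 = (r + 3)².
Expand and rearrange: r² + r - 20 = 0.
Solving gives r = 4 or r = -5.
Check each candidate in the original equation:
  r = 4: √(49) = 7, while r + 3 = 7 — valid.
  r = -5: √(4) = 2, while r + 3 = -2 — extraneous.

r = 4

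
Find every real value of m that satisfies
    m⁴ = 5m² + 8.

Let u = m². The equation becomes u² - 5u - 8 = 0.
By the quadratic formula, u = 5/2 + √(57)/2 or u = 5/2 - √(57)/2.
m² = 5/2 + √(57)/2 gives m = ±√(5/2 + √(57)/2) ≈ ±2.505.
m² = 5/2 - √(57)/2 < 0 has no real solution.

m = -2.505 or m = 2.505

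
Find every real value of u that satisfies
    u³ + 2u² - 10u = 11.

u = -3.8541 or u = -1 or u = 2.8541

Rearrange: u³ + 2u² - 10u - 11 = 0.
Possible rational roots are divisors of -11. Testing u = -1 gives 0, so (u + 1) is a factor.
Divide: u³ + 2u² - 10u - 11 = (u + 1)(u² + u - 11).
Apply the quadratic formula to u² + u - 11 = 0: u = (-1 ± √45)/2, i.e. u ≈ 2.8541 or u ≈ -3.8541.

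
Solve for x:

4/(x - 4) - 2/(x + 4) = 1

x = -5.4031 or x = 7.4031

Multiply both sides by (x - 4)(x + 4):
4(x + 4) - 2(x - 4) = (x - 4)(x + 4).
Expand and collect terms: x² - 2x - 40 = 0.
By the quadratic formula, x = (2 ± √164) / 2, so x ≈ 7.4031 or x ≈ -5.4031.
Neither value makes a denominator zero (x ≠ 4, x ≠ -4), so both are valid.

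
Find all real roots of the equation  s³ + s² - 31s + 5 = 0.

s = -6.1623 or s = 0.1623 or s = 5

Possible rational roots are divisors of 5. Testing s = 5 gives 0, so (s - 5) is a factor.
Divide: s³ + s² - 31s + 5 = (s - 5)(s² + 6s - 1).
Apply the quadratic formula to s² + 6s - 1 = 0: s = (-6 ± √40)/2, i.e. s ≈ 0.1623 or s ≈ -6.1623.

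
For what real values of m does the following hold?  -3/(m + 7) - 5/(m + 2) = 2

m = -9.2839 or m = -3.7161

Multiply both sides by (m + 7)(m + 2):
-3(m + 2) - 5(m + 7) = 2(m + 7)(m + 2).
Expand and collect terms: 2m^2 + 26m + 69 = 0.
By the quadratic formula, m = (-26 +/- sqrt(124)) / 4, so m ~= -3.7161 or m ~= -9.2839.
Neither value makes a denominator zero (m != -7, m != -2), so both are valid.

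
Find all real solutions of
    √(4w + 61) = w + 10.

Square both sides: 4w + 61 = (w + 10)².
Expand and rearrange: w² + 16w + 39 = 0.
Solving gives w = -3 or w = -13.
Check each candidate in the original equation:
  w = -3: √(49) = 7, while w + 10 = 7 — valid.
  w = -13: √(9) = 3, while w + 10 = -3 — extraneous.

w = -3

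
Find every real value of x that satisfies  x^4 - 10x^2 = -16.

Let u = x^2. The equation becomes u^2 - 10u + 16 = 0.
Factor: (u - 8)(u - 2) = 0, so u = 8 or u = 2.
x^2 = 8 gives x = +/-2*sqrt(2) ~= +/-2.8284.
x^2 = 2 gives x = +/-sqrt(2) ~= +/-1.4142.

x = -2.8284 or x = -1.4142 or x = 1.4142 or x = 2.8284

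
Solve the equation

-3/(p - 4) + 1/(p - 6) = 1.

p = 1.5505 or p = 6.4495

Multiply both sides by (p - 4)(p - 6):
-3(p - 6) + (p - 4) = (p - 4)(p - 6).
Expand and collect terms: p^2 - 8p + 10 = 0.
By the quadratic formula, p = (8 +/- sqrt(24)) / 2, so p ~= 6.4495 or p ~= 1.5505.
Neither value makes a denominator zero (p != 4, p != 6), so both are valid.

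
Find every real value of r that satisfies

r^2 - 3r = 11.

Rearrange to standard form: r^2 - 3r - 11 = 0.
Discriminant: (-3)^2 - 4*1*(-11) = 53.
Quadratic formula: r = (3 +/- sqrt(53)) / 2.
So r = 3/2 + sqrt(53)/2 ~= 5.1401 or r = 3/2 - sqrt(53)/2 ~= -2.1401.

r = -2.1401 or r = 5.1401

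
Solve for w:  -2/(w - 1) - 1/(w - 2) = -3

w = 1.4226 or w = 2.5774

Multiply both sides by (w - 1)(w - 2):
-2(w - 2) - (w - 1) = -3(w - 1)(w - 2).
Expand and collect terms: -3w² + 12w - 11 = 0.
By the quadratic formula, w = (-12 ± √12) / -6, so w ≈ 1.4226 or w ≈ 2.5774.
Neither value makes a denominator zero (w ≠ 1, w ≠ 2), so both are valid.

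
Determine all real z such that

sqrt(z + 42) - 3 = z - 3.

Isolate the radical: sqrt(z + 42) = z.
Square both sides: z + 42 = (z)^2.
Expand and rearrange: z^2 - z - 42 = 0.
Solving gives z = 7 or z = -6.
Check each candidate in the original equation:
  z = 7: sqrt(49) = 7, while z = 7 — valid.
  z = -6: sqrt(36) = 6, while z = -6 — extraneous.

z = 7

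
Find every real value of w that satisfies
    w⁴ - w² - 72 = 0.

Let u = w². The equation becomes u² - u - 72 = 0.
Factor: (u - 9)(u + 8) = 0, so u = 9 or u = -8.
w² = 9 gives w = ±3.
w² = -8 < 0 has no real solution.

w = -3 or w = 3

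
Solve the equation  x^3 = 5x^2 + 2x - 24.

x = -2 or x = 3 or x = 4

Rearrange: x^3 - 5x^2 - 2x + 24 = 0.
Possible rational roots are divisors of 24. Testing x = 4 gives 0, so (x - 4) is a factor.
Divide: x^3 - 5x^2 - 2x + 24 = (x - 4)(x^2 - x - 6).
Factor the quadratic: x = 3 or x = -2.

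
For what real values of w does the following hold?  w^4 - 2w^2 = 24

w = -2.4495 or w = 2.4495

Let u = w^2. The equation becomes u^2 - 2u - 24 = 0.
Factor: (u - 6)(u + 4) = 0, so u = 6 or u = -4.
w^2 = 6 gives w = +/-sqrt(6) ~= +/-2.4495.
w^2 = -4 < 0 has no real solution.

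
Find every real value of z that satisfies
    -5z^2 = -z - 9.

Rearrange to standard form: -5z^2 + z + 9 = 0.
Discriminant: (1)^2 - 4*(-5)*9 = 181.
Quadratic formula: z = (-1 +/- sqrt(181)) / (-10).
So z = 1/10 - sqrt(181)/10 ~= -1.2454 or z = 1/10 + sqrt(181)/10 ~= 1.4454.

z = -1.2454 or z = 1.4454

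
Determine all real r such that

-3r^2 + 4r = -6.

r = -0.8968 or r = 2.2301

Rearrange to standard form: -3r^2 + 4r + 6 = 0.
Discriminant: (4)^2 - 4*(-3)*6 = 88.
Quadratic formula: r = (-4 +/- sqrt(88)) / (-6).
So r = 2/3 - sqrt(22)/3 ~= -0.8968 or r = 2/3 + sqrt(22)/3 ~= 2.2301.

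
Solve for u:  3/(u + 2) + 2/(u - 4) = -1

Multiply both sides by (u + 2)(u - 4):
3(u - 4) + 2(u + 2) = -(u + 2)(u - 4).
Expand and collect terms: -u^2 - 3u + 16 = 0.
By the quadratic formula, u = (3 +/- sqrt(73)) / -2, so u ~= -5.772 or u ~= 2.772.
Neither value makes a denominator zero (u != -2, u != 4), so both are valid.

u = -5.772 or u = 2.772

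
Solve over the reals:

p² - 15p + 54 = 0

p = 6 or p = 9

Factor: (p - 6)(p - 9) = 0.
So p = 6 or p = 9.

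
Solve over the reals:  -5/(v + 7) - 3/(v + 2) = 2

Multiply both sides by (v + 7)(v + 2):
-5(v + 2) - 3(v + 7) = 2(v + 7)(v + 2).
Expand and collect terms: 2v^2 + 26v + 59 = 0.
By the quadratic formula, v = (-26 +/- sqrt(204)) / 4, so v ~= -2.9293 or v ~= -10.0707.
Neither value makes a denominator zero (v != -7, v != -2), so both are valid.

v = -10.0707 or v = -2.9293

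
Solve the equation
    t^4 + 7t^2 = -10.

No real solutions.

Let u = t^2. The equation becomes u^2 + 7u + 10 = 0.
Factor: (u + 2)(u + 5) = 0, so u = -2 or u = -5.
t^2 = -2 < 0 has no real solution.
t^2 = -5 < 0 has no real solution.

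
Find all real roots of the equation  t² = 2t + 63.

Bring every term to one side: t² - 2t - 63 = 0.
Factor: (t - 9)(t + 7) = 0.
So t = 9 or t = -7.

t = -7 or t = 9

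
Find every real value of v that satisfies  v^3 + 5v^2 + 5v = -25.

v = -5

Rearrange: v^3 + 5v^2 + 5v + 25 = 0.
Possible rational roots are divisors of 25. Testing v = -5 gives 0, so (v + 5) is a factor.
Divide: v^3 + 5v^2 + 5v + 25 = (v + 5)(v^2 + 5).
The quadratic v^2 + 5 has discriminant -20 < 0, so no further real roots.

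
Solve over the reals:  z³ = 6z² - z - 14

z = -1.3166 or z = 2 or z = 5.3166

Rearrange: z³ - 6z² + z + 14 = 0.
Possible rational roots are divisors of 14. Testing z = 2 gives 0, so (z - 2) is a factor.
Divide: z³ - 6z² + z + 14 = (z - 2)(z² - 4z - 7).
Apply the quadratic formula to z² - 4z - 7 = 0: z = (4 ± √44)/2, i.e. z ≈ 5.3166 or z ≈ -1.3166.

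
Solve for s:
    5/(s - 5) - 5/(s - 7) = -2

s = 3.5505 or s = 8.4495

Multiply both sides by (s - 5)(s - 7):
5(s - 7) - 5(s - 5) = -2(s - 5)(s - 7).
Expand and collect terms: -2s^2 + 24s - 60 = 0.
By the quadratic formula, s = (-24 +/- sqrt(96)) / -4, so s ~= 3.5505 or s ~= 8.4495.
Neither value makes a denominator zero (s != 5, s != 7), so both are valid.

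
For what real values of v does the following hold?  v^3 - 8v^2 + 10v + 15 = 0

v = -0.8541 or v = 3 or v = 5.8541

Possible rational roots are divisors of 15. Testing v = 3 gives 0, so (v - 3) is a factor.
Divide: v^3 - 8v^2 + 10v + 15 = (v - 3)(v^2 - 5v - 5).
Apply the quadratic formula to v^2 - 5v - 5 = 0: v = (5 +/- sqrt(45))/2, i.e. v ~= 5.8541 or v ~= -0.8541.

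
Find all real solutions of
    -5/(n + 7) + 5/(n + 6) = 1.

n = -8.7913 or n = -4.2087

Multiply both sides by (n + 7)(n + 6):
-5(n + 6) + 5(n + 7) = (n + 7)(n + 6).
Expand and collect terms: n^2 + 13n + 37 = 0.
By the quadratic formula, n = (-13 +/- sqrt(21)) / 2, so n ~= -4.2087 or n ~= -8.7913.
Neither value makes a denominator zero (n != -7, n != -6), so both are valid.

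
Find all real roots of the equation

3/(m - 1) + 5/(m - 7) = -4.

m = 0.0845 or m = 5.9155

Multiply both sides by (m - 1)(m - 7):
3(m - 7) + 5(m - 1) = -4(m - 1)(m - 7).
Expand and collect terms: -4m² + 24m - 2 = 0.
By the quadratic formula, m = (-24 ± √544) / -8, so m ≈ 0.0845 or m ≈ 5.9155.
Neither value makes a denominator zero (m ≠ 1, m ≠ 7), so both are valid.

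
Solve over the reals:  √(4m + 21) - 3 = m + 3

m = -5 or m = -3

Isolate the radical: √(4m + 21) = m + 6.
Square both sides: 4m + 21 = (m + 6)².
Expand and rearrange: m² + 8m + 15 = 0.
Solving gives m = -3 or m = -5.
Check each candidate in the original equation:
  m = -3: √(9) = 3, while m + 6 = 3 — valid.
  m = -5: √(1) = 1, while m + 6 = 1 — valid.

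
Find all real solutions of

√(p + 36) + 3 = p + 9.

p = 0

Isolate the radical: √(p + 36) = p + 6.
Square both sides: p + 36 = (p + 6)².
Expand and rearrange: p² + 11p = 0.
Solving gives p = 0 or p = -11.
Check each candidate in the original equation:
  p = 0: √(36) = 6, while p + 6 = 6 — valid.
  p = -11: √(25) = 5, while p + 6 = -5 — extraneous.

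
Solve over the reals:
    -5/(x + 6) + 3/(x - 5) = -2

x = -2.9155 or x = 2.9155

Multiply both sides by (x + 6)(x - 5):
-5(x - 5) + 3(x + 6) = -2(x + 6)(x - 5).
Expand and collect terms: -2x^2 + 17 = 0.
By the quadratic formula, x = (0 +/- sqrt(136)) / -4, so x ~= -2.9155 or x ~= 2.9155.
Neither value makes a denominator zero (x != -6, x != 5), so both are valid.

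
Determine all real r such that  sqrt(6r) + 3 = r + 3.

Isolate the radical: sqrt(6r) = r.
Square both sides: 6r = (r)^2.
Expand and rearrange: r^2 - 6r = 0.
Solving gives r = 6 or r = 0.
Check each candidate in the original equation:
  r = 6: sqrt(36) = 6, while r = 6 — valid.
  r = 0: sqrt(0) = 0, while r = 0 — valid.

r = 0 or r = 6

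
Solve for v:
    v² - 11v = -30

v = 5 or v = 6

Bring every term to one side: v² - 11v + 30 = 0.
Factor: (v - 6)(v - 5) = 0.
So v = 6 or v = 5.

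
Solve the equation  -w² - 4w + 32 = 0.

Factor: -1(w - 4)(w + 8) = 0.
So w = 4 or w = -8.

w = -8 or w = 4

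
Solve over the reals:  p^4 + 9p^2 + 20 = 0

Let u = p^2. The equation becomes u^2 + 9u + 20 = 0.
Factor: (u + 5)(u + 4) = 0, so u = -5 or u = -4.
p^2 = -5 < 0 has no real solution.
p^2 = -4 < 0 has no real solution.

No real solutions.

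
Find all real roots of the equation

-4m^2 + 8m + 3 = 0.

Discriminant: (8)^2 - 4*(-4)*3 = 112.
Quadratic formula: m = (-8 +/- sqrt(112)) / (-8).
So m = 1 - sqrt(7)/2 ~= -0.3229 or m = 1 + sqrt(7)/2 ~= 2.3229.

m = -0.3229 or m = 2.3229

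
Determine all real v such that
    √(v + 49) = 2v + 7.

Square both sides: v + 49 = (2v + 7)².
Expand and rearrange: 4v² + 27v = 0.
Solving gives v = 0 or v = -6.75.
Check each candidate in the original equation:
  v = 0: √(49) = 7, while 2v + 7 = 7 — valid.
  v = -6.75: √(42.25) = 6.5, while 2v + 7 = -6.5 — extraneous.

v = 0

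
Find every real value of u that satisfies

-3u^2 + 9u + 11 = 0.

Discriminant: (9)^2 - 4*(-3)*11 = 213.
Quadratic formula: u = (-9 +/- sqrt(213)) / (-6).
So u = 3/2 - sqrt(213)/6 ~= -0.9324 or u = 3/2 + sqrt(213)/6 ~= 3.9324.

u = -0.9324 or u = 3.9324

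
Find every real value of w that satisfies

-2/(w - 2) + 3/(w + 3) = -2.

w = -4.2944 or w = 2.7944

Multiply both sides by (w - 2)(w + 3):
-2(w + 3) + 3(w - 2) = -2(w - 2)(w + 3).
Expand and collect terms: -2w^2 - 3w + 24 = 0.
By the quadratic formula, w = (3 +/- sqrt(201)) / -4, so w ~= -4.2944 or w ~= 2.7944.
Neither value makes a denominator zero (w != 2, w != -3), so both are valid.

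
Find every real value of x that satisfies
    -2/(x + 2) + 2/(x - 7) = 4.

x = -2.4749 or x = 7.4749

Multiply both sides by (x + 2)(x - 7):
-2(x - 7) + 2(x + 2) = 4(x + 2)(x - 7).
Expand and collect terms: 4x^2 - 20x - 74 = 0.
By the quadratic formula, x = (20 +/- sqrt(1584)) / 8, so x ~= 7.4749 or x ~= -2.4749.
Neither value makes a denominator zero (x != -2, x != 7), so both are valid.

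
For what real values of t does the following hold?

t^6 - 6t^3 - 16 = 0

Let u = t^3. The equation becomes u^2 - 6u - 16 = 0.
Factor: (u + 2)(u - 8) = 0, so u = -2 or u = 8.
t^3 = -2 gives t = -(2)^(1/3) ~= -1.2599.
t^3 = 8 gives t = 2.

t = -1.2599 or t = 2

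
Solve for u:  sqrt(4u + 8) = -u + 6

u = 2

Square both sides: 4u + 8 = (-u + 6)^2.
Expand and rearrange: u^2 - 16u + 28 = 0.
Solving gives u = 14 or u = 2.
Check each candidate in the original equation:
  u = 14: sqrt(64) = 8, while -u + 6 = -8 — extraneous.
  u = 2: sqrt(16) = 4, while -u + 6 = 4 — valid.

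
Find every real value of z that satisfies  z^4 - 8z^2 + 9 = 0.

Let u = z^2. The equation becomes u^2 - 8u + 9 = 0.
By the quadratic formula, u = sqrt(7) + 4 or u = 4 - sqrt(7).
z^2 = sqrt(7) + 4 gives z = +/-sqrt(sqrt(7) + 4) ~= +/-2.5779.
z^2 = 4 - sqrt(7) gives z = +/-sqrt(4 - sqrt(7)) ~= +/-1.1637.

z = -2.5779 or z = -1.1637 or z = 1.1637 or z = 2.5779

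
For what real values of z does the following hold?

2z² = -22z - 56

z = -7 or z = -4

Bring every term to one side: 2z² + 22z + 56 = 0.
Factor: 2(z + 4)(z + 7) = 0.
So z = -4 or z = -7.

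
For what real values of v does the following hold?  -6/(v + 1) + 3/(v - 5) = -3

v = 2 or v = 3

Multiply both sides by (v + 1)(v - 5):
-6(v - 5) + 3(v + 1) = -3(v + 1)(v - 5).
Expand and collect terms: -3v² + 15v - 18 = 0.
Factor or apply the quadratic formula: v = 2 or v = 3.
Neither value makes a denominator zero (v ≠ -1, v ≠ 5), so both are valid.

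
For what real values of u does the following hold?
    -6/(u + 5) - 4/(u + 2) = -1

Multiply both sides by (u + 5)(u + 2):
-6(u + 2) - 4(u + 5) = -(u + 5)(u + 2).
Expand and collect terms: -u^2 + 3u + 22 = 0.
By the quadratic formula, u = (-3 +/- sqrt(97)) / -2, so u ~= -3.4244 or u ~= 6.4244.
Neither value makes a denominator zero (u != -5, u != -2), so both are valid.

u = -3.4244 or u = 6.4244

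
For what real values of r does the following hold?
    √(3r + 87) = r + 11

Square both sides: 3r + 87 = (r + 11)².
Expand and rearrange: r² + 19r + 34 = 0.
Solving gives r = -2 or r = -17.
Check each candidate in the original equation:
  r = -2: √(81) = 9, while r + 11 = 9 — valid.
  r = -17: √(36) = 6, while r + 11 = -6 — extraneous.

r = -2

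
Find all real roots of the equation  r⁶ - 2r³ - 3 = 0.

Let u = r³. The equation becomes u² - 2u - 3 = 0.
Factor: (u - 3)(u + 1) = 0, so u = 3 or u = -1.
r³ = 3 gives r = ∛(3) ≈ 1.4422.
r³ = -1 gives r = -1.

r = -1 or r = 1.4422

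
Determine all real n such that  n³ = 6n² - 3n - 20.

n = -1.4495 or n = 3.4495 or n = 4

Rearrange: n³ - 6n² + 3n + 20 = 0.
Possible rational roots are divisors of 20. Testing n = 4 gives 0, so (n - 4) is a factor.
Divide: n³ - 6n² + 3n + 20 = (n - 4)(n² - 2n - 5).
Apply the quadratic formula to n² - 2n - 5 = 0: n = (2 ± √24)/2, i.e. n ≈ 3.4495 or n ≈ -1.4495.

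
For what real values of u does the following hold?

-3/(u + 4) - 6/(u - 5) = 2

u = -6.0584 or u = 2.5584

Multiply both sides by (u + 4)(u - 5):
-3(u - 5) - 6(u + 4) = 2(u + 4)(u - 5).
Expand and collect terms: 2u² + 7u - 31 = 0.
By the quadratic formula, u = (-7 ± √297) / 4, so u ≈ 2.5584 or u ≈ -6.0584.
Neither value makes a denominator zero (u ≠ -4, u ≠ 5), so both are valid.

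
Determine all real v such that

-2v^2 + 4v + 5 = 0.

v = -0.8708 or v = 2.8708

Discriminant: (4)^2 - 4*(-2)*5 = 56.
Quadratic formula: v = (-4 +/- sqrt(56)) / (-4).
So v = 1 - sqrt(14)/2 ~= -0.8708 or v = 1 + sqrt(14)/2 ~= 2.8708.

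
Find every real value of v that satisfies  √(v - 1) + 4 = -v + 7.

Isolate the radical: √(v - 1) = -v + 3.
Square both sides: v - 1 = (-v + 3)².
Expand and rearrange: v² - 7v + 10 = 0.
Solving gives v = 5 or v = 2.
Check each candidate in the original equation:
  v = 5: √(4) = 2, while -v + 3 = -2 — extraneous.
  v = 2: √(1) = 1, while -v + 3 = 1 — valid.

v = 2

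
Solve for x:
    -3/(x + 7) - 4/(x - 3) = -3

Multiply both sides by (x + 7)(x - 3):
-3(x - 3) - 4(x + 7) = -3(x + 7)(x - 3).
Expand and collect terms: -3x² - 5x + 82 = 0.
By the quadratic formula, x = (5 ± √1009) / -6, so x ≈ -6.1275 or x ≈ 4.4608.
Neither value makes a denominator zero (x ≠ -7, x ≠ 3), so both are valid.

x = -6.1275 or x = 4.4608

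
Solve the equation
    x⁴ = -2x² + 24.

x = -2 or x = 2

Let u = x². The equation becomes u² + 2u - 24 = 0.
Factor: (u - 4)(u + 6) = 0, so u = 4 or u = -6.
x² = 4 gives x = ±2.
x² = -6 < 0 has no real solution.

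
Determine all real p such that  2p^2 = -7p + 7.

p = -4.3117 or p = 0.8117

Rearrange to standard form: 2p^2 + 7p - 7 = 0.
Discriminant: (7)^2 - 4*2*(-7) = 105.
Quadratic formula: p = (-7 +/- sqrt(105)) / 4.
So p = -7/4 + sqrt(105)/4 ~= 0.8117 or p = -sqrt(105)/4 - 7/4 ~= -4.3117.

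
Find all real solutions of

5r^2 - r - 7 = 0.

r = -1.0874 or r = 1.2874

Discriminant: (-1)^2 - 4*5*(-7) = 141.
Quadratic formula: r = (1 +/- sqrt(141)) / 10.
So r = 1/10 + sqrt(141)/10 ~= 1.2874 or r = 1/10 - sqrt(141)/10 ~= -1.0874.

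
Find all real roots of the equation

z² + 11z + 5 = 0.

z = -10.5249 or z = -0.4751

Discriminant: (11)² − 4·1·5 = 101.
Quadratic formula: z = (-11 ± √101) / 2.
So z = -11/2 + √(101)/2 ≈ -0.4751 or z = -11/2 - √(101)/2 ≈ -10.5249.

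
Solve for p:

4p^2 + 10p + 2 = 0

Discriminant: (10)^2 - 4*4*2 = 68.
Quadratic formula: p = (-10 +/- sqrt(68)) / 8.
So p = -5/4 + sqrt(17)/4 ~= -0.2192 or p = -5/4 - sqrt(17)/4 ~= -2.2808.

p = -2.2808 or p = -0.2192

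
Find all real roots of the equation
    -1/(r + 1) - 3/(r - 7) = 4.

r = -1.2749 or r = 6.2749

Multiply both sides by (r + 1)(r - 7):
-(r - 7) - 3(r + 1) = 4(r + 1)(r - 7).
Expand and collect terms: 4r² - 20r - 32 = 0.
By the quadratic formula, r = (20 ± √912) / 8, so r ≈ 6.2749 or r ≈ -1.2749.
Neither value makes a denominator zero (r ≠ -1, r ≠ 7), so both are valid.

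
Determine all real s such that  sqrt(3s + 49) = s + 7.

s = 0

Square both sides: 3s + 49 = (s + 7)^2.
Expand and rearrange: s^2 + 11s = 0.
Solving gives s = 0 or s = -11.
Check each candidate in the original equation:
  s = 0: sqrt(49) = 7, while s + 7 = 7 — valid.
  s = -11: sqrt(16) = 4, while s + 7 = -4 — extraneous.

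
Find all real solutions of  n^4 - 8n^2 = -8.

Let u = n^2. The equation becomes u^2 - 8u + 8 = 0.
By the quadratic formula, u = 2*sqrt(2) + 4 or u = 4 - 2*sqrt(2).
n^2 = 2*sqrt(2) + 4 gives n = +/-sqrt(2*sqrt(2) + 4) ~= +/-2.6131.
n^2 = 4 - 2*sqrt(2) gives n = +/-sqrt(4 - 2*sqrt(2)) ~= +/-1.0824.

n = -2.6131 or n = -1.0824 or n = 1.0824 or n = 2.6131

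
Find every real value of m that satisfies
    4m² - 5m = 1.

Rearrange to standard form: 4m² - 5m - 1 = 0.
Discriminant: (-5)² − 4·4·(-1) = 41.
Quadratic formula: m = (5 ± √41) / 8.
So m = 5/8 + √(41)/8 ≈ 1.4254 or m = 5/8 - √(41)/8 ≈ -0.1754.

m = -0.1754 or m = 1.4254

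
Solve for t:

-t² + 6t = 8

t = 2 or t = 4

Bring every term to one side: -t² + 6t - 8 = 0.
Factor: -1(t - 2)(t - 4) = 0.
So t = 2 or t = 4.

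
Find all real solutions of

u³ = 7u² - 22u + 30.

u = 3

Rearrange: u³ - 7u² + 22u - 30 = 0.
Possible rational roots are divisors of -30. Testing u = 3 gives 0, so (u - 3) is a factor.
Divide: u³ - 7u² + 22u - 30 = (u - 3)(u² - 4u + 10).
The quadratic u² - 4u + 10 has discriminant -24 < 0, so no further real roots.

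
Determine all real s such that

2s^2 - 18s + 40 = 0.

s = 4 or s = 5

Factor: 2(s - 4)(s - 5) = 0.
So s = 4 or s = 5.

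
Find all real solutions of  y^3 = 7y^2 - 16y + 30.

Rearrange: y^3 - 7y^2 + 16y - 30 = 0.
Possible rational roots are divisors of -30. Testing y = 5 gives 0, so (y - 5) is a factor.
Divide: y^3 - 7y^2 + 16y - 30 = (y - 5)(y^2 - 2y + 6).
The quadratic y^2 - 2y + 6 has discriminant -20 < 0, so no further real roots.

y = 5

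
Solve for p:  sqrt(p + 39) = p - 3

p = 10

Square both sides: p + 39 = (p - 3)^2.
Expand and rearrange: p^2 - 7p - 30 = 0.
Solving gives p = 10 or p = -3.
Check each candidate in the original equation:
  p = 10: sqrt(49) = 7, while p - 3 = 7 — valid.
  p = -3: sqrt(36) = 6, while p - 3 = -6 — extraneous.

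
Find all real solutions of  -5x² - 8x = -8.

Rearrange to standard form: -5x² - 8x + 8 = 0.
Discriminant: (-8)² − 4·(-5)·8 = 224.
Quadratic formula: x = (8 ± √224) / (-10).
So x = -2·√(14)/5 - 4/5 ≈ -2.2967 or x = -4/5 + 2·√(14)/5 ≈ 0.6967.

x = -2.2967 or x = 0.6967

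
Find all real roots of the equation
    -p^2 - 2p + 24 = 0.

Factor: -1(p + 6)(p - 4) = 0.
So p = -6 or p = 4.

p = -6 or p = 4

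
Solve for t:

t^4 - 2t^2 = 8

t = -2 or t = 2

Let u = t^2. The equation becomes u^2 - 2u - 8 = 0.
Factor: (u - 4)(u + 2) = 0, so u = 4 or u = -2.
t^2 = 4 gives t = +/-2.
t^2 = -2 < 0 has no real solution.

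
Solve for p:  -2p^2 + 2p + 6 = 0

Discriminant: (2)^2 - 4*(-2)*6 = 52.
Quadratic formula: p = (-2 +/- sqrt(52)) / (-4).
So p = 1/2 - sqrt(13)/2 ~= -1.3028 or p = 1/2 + sqrt(13)/2 ~= 2.3028.

p = -1.3028 or p = 2.3028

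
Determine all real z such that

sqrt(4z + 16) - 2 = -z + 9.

Isolate the radical: sqrt(4z + 16) = -z + 11.
Square both sides: 4z + 16 = (-z + 11)^2.
Expand and rearrange: z^2 - 26z + 105 = 0.
Solving gives z = 21 or z = 5.
Check each candidate in the original equation:
  z = 21: sqrt(100) = 10, while -z + 11 = -10 — extraneous.
  z = 5: sqrt(36) = 6, while -z + 11 = 6 — valid.

z = 5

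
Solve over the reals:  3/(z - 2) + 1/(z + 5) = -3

Multiply both sides by (z - 2)(z + 5):
3(z + 5) + (z - 2) = -3(z - 2)(z + 5).
Expand and collect terms: -3z^2 - 13z + 17 = 0.
By the quadratic formula, z = (13 +/- sqrt(373)) / -6, so z ~= -5.3855 or z ~= 1.0522.
Neither value makes a denominator zero (z != 2, z != -5), so both are valid.

z = -5.3855 or z = 1.0522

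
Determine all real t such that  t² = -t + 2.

t = -2 or t = 1

Bring every term to one side: t² + t - 2 = 0.
Factor: (t + 2)(t - 1) = 0.
So t = -2 or t = 1.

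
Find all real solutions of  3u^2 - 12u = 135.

u = -5 or u = 9

Bring every term to one side: 3u^2 - 12u - 135 = 0.
Factor: 3(u - 9)(u + 5) = 0.
So u = 9 or u = -5.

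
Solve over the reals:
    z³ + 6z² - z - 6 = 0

z = -6 or z = -1 or z = 1

Possible rational roots are divisors of -6. Testing z = 1 gives 0, so (z - 1) is a factor.
Divide: z³ + 6z² - z - 6 = (z - 1)(z² + 7z + 6).
Factor the quadratic: z = -1 or z = -6.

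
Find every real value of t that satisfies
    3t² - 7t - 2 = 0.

t = -0.2573 or t = 2.5907

Discriminant: (-7)² − 4·3·(-2) = 73.
Quadratic formula: t = (7 ± √73) / 6.
So t = 7/6 + √(73)/6 ≈ 2.5907 or t = 7/6 - √(73)/6 ≈ -0.2573.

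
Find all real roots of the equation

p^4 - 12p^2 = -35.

Let u = p^2. The equation becomes u^2 - 12u + 35 = 0.
Factor: (u - 7)(u - 5) = 0, so u = 7 or u = 5.
p^2 = 7 gives p = +/-sqrt(7) ~= +/-2.6458.
p^2 = 5 gives p = +/-sqrt(5) ~= +/-2.2361.

p = -2.6458 or p = -2.2361 or p = 2.2361 or p = 2.6458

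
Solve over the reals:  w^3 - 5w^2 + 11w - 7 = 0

w = 1

Possible rational roots are divisors of -7. Testing w = 1 gives 0, so (w - 1) is a factor.
Divide: w^3 - 5w^2 + 11w - 7 = (w - 1)(w^2 - 4w + 7).
The quadratic w^2 - 4w + 7 has discriminant -12 < 0, so no further real roots.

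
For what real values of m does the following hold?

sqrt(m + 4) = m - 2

m = 5

Square both sides: m + 4 = (m - 2)^2.
Expand and rearrange: m^2 - 5m = 0.
Solving gives m = 5 or m = 0.
Check each candidate in the original equation:
  m = 5: sqrt(9) = 3, while m - 2 = 3 — valid.
  m = 0: sqrt(4) = 2, while m - 2 = -2 — extraneous.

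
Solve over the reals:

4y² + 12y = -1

Rearrange to standard form: 4y² + 12y + 1 = 0.
Discriminant: (12)² − 4·4·1 = 128.
Quadratic formula: y = (-12 ± √128) / 8.
So y = -3/2 + √(2) ≈ -0.0858 or y = -3/2 - √(2) ≈ -2.9142.

y = -2.9142 or y = -0.0858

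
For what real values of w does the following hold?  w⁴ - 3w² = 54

Let u = w². The equation becomes u² - 3u - 54 = 0.
Factor: (u - 9)(u + 6) = 0, so u = 9 or u = -6.
w² = 9 gives w = ±3.
w² = -6 < 0 has no real solution.

w = -3 or w = 3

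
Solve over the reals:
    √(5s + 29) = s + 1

s = 7

Square both sides: 5s + 29 = (s + 1)².
Expand and rearrange: s² - 3s - 28 = 0.
Solving gives s = 7 or s = -4.
Check each candidate in the original equation:
  s = 7: √(64) = 8, while s + 1 = 8 — valid.
  s = -4: √(9) = 3, while s + 1 = -3 — extraneous.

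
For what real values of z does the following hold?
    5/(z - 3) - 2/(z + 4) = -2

z = -2 or z = -0.5

Multiply both sides by (z - 3)(z + 4):
5(z + 4) - 2(z - 3) = -2(z - 3)(z + 4).
Expand and collect terms: -2z² - 5z - 2 = 0.
Factor or apply the quadratic formula: z = -2 or z = -0.5.
Neither value makes a denominator zero (z ≠ 3, z ≠ -4), so both are valid.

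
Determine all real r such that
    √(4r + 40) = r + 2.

Square both sides: 4r + 40 = (r + 2)².
Expand and rearrange: r² - 36 = 0.
Solving gives r = 6 or r = -6.
Check each candidate in the original equation:
  r = 6: √(64) = 8, while r + 2 = 8 — valid.
  r = -6: √(16) = 4, while r + 2 = -4 — extraneous.

r = 6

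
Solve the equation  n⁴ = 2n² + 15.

n = -2.2361 or n = 2.2361

Let u = n². The equation becomes u² - 2u - 15 = 0.
Factor: (u - 5)(u + 3) = 0, so u = 5 or u = -3.
n² = 5 gives n = ±√(5) ≈ ±2.2361.
n² = -3 < 0 has no real solution.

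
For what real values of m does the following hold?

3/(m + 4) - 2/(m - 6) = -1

m = -6.5887 or m = 7.5887

Multiply both sides by (m + 4)(m - 6):
3(m - 6) - 2(m + 4) = -(m + 4)(m - 6).
Expand and collect terms: -m^2 + m + 50 = 0.
By the quadratic formula, m = (-1 +/- sqrt(201)) / -2, so m ~= -6.5887 or m ~= 7.5887.
Neither value makes a denominator zero (m != -4, m != 6), so both are valid.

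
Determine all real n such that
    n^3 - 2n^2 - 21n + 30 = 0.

Possible rational roots are divisors of 30. Testing n = 5 gives 0, so (n - 5) is a factor.
Divide: n^3 - 2n^2 - 21n + 30 = (n - 5)(n^2 + 3n - 6).
Apply the quadratic formula to n^2 + 3n - 6 = 0: n = (-3 +/- sqrt(33))/2, i.e. n ~= 1.3723 or n ~= -4.3723.

n = -4.3723 or n = 1.3723 or n = 5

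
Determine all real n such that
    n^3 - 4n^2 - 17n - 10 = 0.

Possible rational roots are divisors of -10. Testing n = -2 gives 0, so (n + 2) is a factor.
Divide: n^3 - 4n^2 - 17n - 10 = (n + 2)(n^2 - 6n - 5).
Apply the quadratic formula to n^2 - 6n - 5 = 0: n = (6 +/- sqrt(56))/2, i.e. n ~= 6.7417 or n ~= -0.7417.

n = -2 or n = -0.7417 or n = 6.7417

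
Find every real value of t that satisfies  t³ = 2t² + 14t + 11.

t = -2.1401 or t = -1 or t = 5.1401

Rearrange: t³ - 2t² - 14t - 11 = 0.
Possible rational roots are divisors of -11. Testing t = -1 gives 0, so (t + 1) is a factor.
Divide: t³ - 2t² - 14t - 11 = (t + 1)(t² - 3t - 11).
Apply the quadratic formula to t² - 3t - 11 = 0: t = (3 ± √53)/2, i.e. t ≈ 5.1401 or t ≈ -2.1401.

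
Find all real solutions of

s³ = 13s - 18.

s = -4.1623 or s = 2 or s = 2.1623

Rearrange: s³ - 13s + 18 = 0.
Possible rational roots are divisors of 18. Testing s = 2 gives 0, so (s - 2) is a factor.
Divide: s³ - 13s + 18 = (s - 2)(s² + 2s - 9).
Apply the quadratic formula to s² + 2s - 9 = 0: s = (-2 ± √40)/2, i.e. s ≈ 2.1623 or s ≈ -4.1623.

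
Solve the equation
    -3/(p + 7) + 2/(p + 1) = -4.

Multiply both sides by (p + 7)(p + 1):
-3(p + 1) + 2(p + 7) = -4(p + 7)(p + 1).
Expand and collect terms: -4p^2 - 31p - 39 = 0.
By the quadratic formula, p = (31 +/- sqrt(337)) / -8, so p ~= -6.1697 or p ~= -1.5803.
Neither value makes a denominator zero (p != -7, p != -1), so both are valid.

p = -6.1697 or p = -1.5803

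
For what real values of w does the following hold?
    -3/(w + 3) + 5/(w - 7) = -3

Multiply both sides by (w + 3)(w - 7):
-3(w - 7) + 5(w + 3) = -3(w + 3)(w - 7).
Expand and collect terms: -3w² + 10w + 27 = 0.
By the quadratic formula, w = (-10 ± √424) / -6, so w ≈ -1.7652 or w ≈ 5.0985.
Neither value makes a denominator zero (w ≠ -3, w ≠ 7), so both are valid.

w = -1.7652 or w = 5.0985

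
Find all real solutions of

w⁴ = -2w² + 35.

w = -2.2361 or w = 2.2361

Let u = w². The equation becomes u² + 2u - 35 = 0.
Factor: (u - 5)(u + 7) = 0, so u = 5 or u = -7.
w² = 5 gives w = ±√(5) ≈ ±2.2361.
w² = -7 < 0 has no real solution.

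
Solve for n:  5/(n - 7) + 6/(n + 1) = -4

Multiply both sides by (n - 7)(n + 1):
5(n + 1) + 6(n - 7) = -4(n - 7)(n + 1).
Expand and collect terms: -4n^2 + 13n + 65 = 0.
By the quadratic formula, n = (-13 +/- sqrt(1209)) / -8, so n ~= -2.7213 or n ~= 5.9713.
Neither value makes a denominator zero (n != 7, n != -1), so both are valid.

n = -2.7213 or n = 5.9713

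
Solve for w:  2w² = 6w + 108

Bring every term to one side: 2w² - 6w - 108 = 0.
Factor: 2(w + 6)(w - 9) = 0.
So w = -6 or w = 9.

w = -6 or w = 9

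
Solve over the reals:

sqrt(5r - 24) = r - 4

r = 5 or r = 8

Square both sides: 5r - 24 = (r - 4)^2.
Expand and rearrange: r^2 - 13r + 40 = 0.
Solving gives r = 8 or r = 5.
Check each candidate in the original equation:
  r = 8: sqrt(16) = 4, while r - 4 = 4 — valid.
  r = 5: sqrt(1) = 1, while r - 4 = 1 — valid.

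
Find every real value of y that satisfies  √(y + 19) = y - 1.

y = 6

Square both sides: y + 19 = (y - 1)².
Expand and rearrange: y² - 3y - 18 = 0.
Solving gives y = 6 or y = -3.
Check each candidate in the original equation:
  y = 6: √(25) = 5, while y - 1 = 5 — valid.
  y = -3: √(16) = 4, while y - 1 = -4 — extraneous.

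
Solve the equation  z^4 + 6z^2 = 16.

Let u = z^2. The equation becomes u^2 + 6u - 16 = 0.
Factor: (u + 8)(u - 2) = 0, so u = -8 or u = 2.
z^2 = -8 < 0 has no real solution.
z^2 = 2 gives z = +/-sqrt(2) ~= +/-1.4142.

z = -1.4142 or z = 1.4142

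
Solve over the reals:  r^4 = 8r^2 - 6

r = -2.6762 or r = -0.9153 or r = 0.9153 or r = 2.6762

Let u = r^2. The equation becomes u^2 - 8u + 6 = 0.
By the quadratic formula, u = sqrt(10) + 4 or u = 4 - sqrt(10).
r^2 = sqrt(10) + 4 gives r = +/-sqrt(sqrt(10) + 4) ~= +/-2.6762.
r^2 = 4 - sqrt(10) gives r = +/-sqrt(4 - sqrt(10)) ~= +/-0.9153.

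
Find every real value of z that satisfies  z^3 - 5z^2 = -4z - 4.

Rearrange: z^3 - 5z^2 + 4z + 4 = 0.
Possible rational roots are divisors of 4. Testing z = 2 gives 0, so (z - 2) is a factor.
Divide: z^3 - 5z^2 + 4z + 4 = (z - 2)(z^2 - 3z - 2).
Apply the quadratic formula to z^2 - 3z - 2 = 0: z = (3 +/- sqrt(17))/2, i.e. z ~= 3.5616 or z ~= -0.5616.

z = -0.5616 or z = 2 or z = 3.5616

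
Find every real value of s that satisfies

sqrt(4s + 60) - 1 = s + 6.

Isolate the radical: sqrt(4s + 60) = s + 7.
Square both sides: 4s + 60 = (s + 7)^2.
Expand and rearrange: s^2 + 10s - 11 = 0.
Solving gives s = 1 or s = -11.
Check each candidate in the original equation:
  s = 1: sqrt(64) = 8, while s + 7 = 8 — valid.
  s = -11: sqrt(16) = 4, while s + 7 = -4 — extraneous.

s = 1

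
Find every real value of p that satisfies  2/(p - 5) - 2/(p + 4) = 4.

p = -4.4749 or p = 5.4749

Multiply both sides by (p - 5)(p + 4):
2(p + 4) - 2(p - 5) = 4(p - 5)(p + 4).
Expand and collect terms: 4p^2 - 4p - 98 = 0.
By the quadratic formula, p = (4 +/- sqrt(1584)) / 8, so p ~= 5.4749 or p ~= -4.4749.
Neither value makes a denominator zero (p != 5, p != -4), so both are valid.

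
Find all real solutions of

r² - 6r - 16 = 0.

r = -2 or r = 8

Factor: (r - 8)(r + 2) = 0.
So r = 8 or r = -2.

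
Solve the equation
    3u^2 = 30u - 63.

Bring every term to one side: 3u^2 - 30u + 63 = 0.
Factor: 3(u - 3)(u - 7) = 0.
So u = 3 or u = 7.

u = 3 or u = 7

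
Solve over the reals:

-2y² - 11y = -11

y = -6.3642 or y = 0.8642

Rearrange to standard form: -2y² - 11y + 11 = 0.
Discriminant: (-11)² − 4·(-2)·11 = 209.
Quadratic formula: y = (11 ± √209) / (-4).
So y = -√(209)/4 - 11/4 ≈ -6.3642 or y = -11/4 + √(209)/4 ≈ 0.8642.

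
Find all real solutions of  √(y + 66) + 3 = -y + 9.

Isolate the radical: √(y + 66) = -y + 6.
Square both sides: y + 66 = (-y + 6)².
Expand and rearrange: y² - 13y - 30 = 0.
Solving gives y = 15 or y = -2.
Check each candidate in the original equation:
  y = 15: √(81) = 9, while -y + 6 = -9 — extraneous.
  y = -2: √(64) = 8, while -y + 6 = 8 — valid.

y = -2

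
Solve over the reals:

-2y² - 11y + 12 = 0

y = -6.4327 or y = 0.9327

Discriminant: (-11)² − 4·(-2)·12 = 217.
Quadratic formula: y = (11 ± √217) / (-4).
So y = -√(217)/4 - 11/4 ≈ -6.4327 or y = -11/4 + √(217)/4 ≈ 0.9327.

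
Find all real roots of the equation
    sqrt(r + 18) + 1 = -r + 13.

Isolate the radical: sqrt(r + 18) = -r + 12.
Square both sides: r + 18 = (-r + 12)^2.
Expand and rearrange: r^2 - 25r + 126 = 0.
Solving gives r = 18 or r = 7.
Check each candidate in the original equation:
  r = 18: sqrt(36) = 6, while -r + 12 = -6 — extraneous.
  r = 7: sqrt(25) = 5, while -r + 12 = 5 — valid.

r = 7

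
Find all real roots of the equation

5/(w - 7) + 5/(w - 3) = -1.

w = -5.3852 or w = 5.3852

Multiply both sides by (w - 7)(w - 3):
5(w - 3) + 5(w - 7) = -(w - 7)(w - 3).
Expand and collect terms: -w² + 29 = 0.
By the quadratic formula, w = (0 ± √116) / -2, so w ≈ -5.3852 or w ≈ 5.3852.
Neither value makes a denominator zero (w ≠ 7, w ≠ 3), so both are valid.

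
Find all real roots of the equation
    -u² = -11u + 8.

u = 0.783 or u = 10.217

Rearrange to standard form: -u² + 11u - 8 = 0.
Discriminant: (11)² − 4·(-1)·(-8) = 89.
Quadratic formula: u = (-11 ± √89) / (-2).
So u = 11/2 - √(89)/2 ≈ 0.783 or u = √(89)/2 + 11/2 ≈ 10.217.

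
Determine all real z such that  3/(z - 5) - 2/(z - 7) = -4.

Multiply both sides by (z - 5)(z - 7):
3(z - 7) - 2(z - 5) = -4(z - 5)(z - 7).
Expand and collect terms: -4z² + 47z - 129 = 0.
By the quadratic formula, z = (-47 ± √145) / -8, so z ≈ 4.3698 or z ≈ 7.3802.
Neither value makes a denominator zero (z ≠ 5, z ≠ 7), so both are valid.

z = 4.3698 or z = 7.3802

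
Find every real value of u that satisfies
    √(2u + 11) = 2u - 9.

u = 7

Square both sides: 2u + 11 = (2u - 9)².
Expand and rearrange: 4u² - 38u + 70 = 0.
Solving gives u = 7 or u = 2.5.
Check each candidate in the original equation:
  u = 7: √(25) = 5, while 2u - 9 = 5 — valid.
  u = 2.5: √(16) = 4, while 2u - 9 = -4 — extraneous.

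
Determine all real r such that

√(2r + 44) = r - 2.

r = 10

Square both sides: 2r + 44 = (r - 2)².
Expand and rearrange: r² - 6r - 40 = 0.
Solving gives r = 10 or r = -4.
Check each candidate in the original equation:
  r = 10: √(64) = 8, while r - 2 = 8 — valid.
  r = -4: √(36) = 6, while r - 2 = -6 — extraneous.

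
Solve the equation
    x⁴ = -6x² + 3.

x = -0.6813 or x = 0.6813

Let u = x². The equation becomes u² + 6u - 3 = 0.
By the quadratic formula, u = -3 + 2·√(3) or u = -2·√(3) - 3.
x² = -3 + 2·√(3) gives x = ±√(-3 + 2·√(3)) ≈ ±0.6813.
x² = -2·√(3) - 3 < 0 has no real solution.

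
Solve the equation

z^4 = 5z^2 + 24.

z = -2.8284 or z = 2.8284

Let u = z^2. The equation becomes u^2 - 5u - 24 = 0.
Factor: (u + 3)(u - 8) = 0, so u = -3 or u = 8.
z^2 = -3 < 0 has no real solution.
z^2 = 8 gives z = +/-2*sqrt(2) ~= +/-2.8284.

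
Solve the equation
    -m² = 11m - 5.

Rearrange to standard form: -m² - 11m + 5 = 0.
Discriminant: (-11)² − 4·(-1)·5 = 141.
Quadratic formula: m = (11 ± √141) / (-2).
So m = -√(141)/2 - 11/2 ≈ -11.4372 or m = -11/2 + √(141)/2 ≈ 0.4372.

m = -11.4372 or m = 0.4372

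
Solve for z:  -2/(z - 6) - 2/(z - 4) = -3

Multiply both sides by (z - 6)(z - 4):
-2(z - 4) - 2(z - 6) = -3(z - 6)(z - 4).
Expand and collect terms: -3z^2 + 34z - 92 = 0.
By the quadratic formula, z = (-34 +/- sqrt(52)) / -6, so z ~= 4.4648 or z ~= 6.8685.
Neither value makes a denominator zero (z != 6, z != 4), so both are valid.

z = 4.4648 or z = 6.8685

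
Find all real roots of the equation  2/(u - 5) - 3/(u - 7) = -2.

Multiply both sides by (u - 5)(u - 7):
2(u - 7) - 3(u - 5) = -2(u - 5)(u - 7).
Expand and collect terms: -2u² + 25u - 71 = 0.
By the quadratic formula, u = (-25 ± √57) / -4, so u ≈ 4.3625 or u ≈ 8.1375.
Neither value makes a denominator zero (u ≠ 5, u ≠ 7), so both are valid.

u = 4.3625 or u = 8.1375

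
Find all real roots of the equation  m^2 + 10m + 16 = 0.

Factor: (m + 2)(m + 8) = 0.
So m = -2 or m = -8.

m = -8 or m = -2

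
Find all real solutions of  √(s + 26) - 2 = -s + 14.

s = 10

Isolate the radical: √(s + 26) = -s + 16.
Square both sides: s + 26 = (-s + 16)².
Expand and rearrange: s² - 33s + 230 = 0.
Solving gives s = 23 or s = 10.
Check each candidate in the original equation:
  s = 23: √(49) = 7, while -s + 16 = -7 — extraneous.
  s = 10: √(36) = 6, while -s + 16 = 6 — valid.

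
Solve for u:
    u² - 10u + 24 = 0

Factor: (u - 4)(u - 6) = 0.
So u = 4 or u = 6.

u = 4 or u = 6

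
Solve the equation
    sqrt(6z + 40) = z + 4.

z = 4

Square both sides: 6z + 40 = (z + 4)^2.
Expand and rearrange: z^2 + 2z - 24 = 0.
Solving gives z = 4 or z = -6.
Check each candidate in the original equation:
  z = 4: sqrt(64) = 8, while z + 4 = 8 — valid.
  z = -6: sqrt(4) = 2, while z + 4 = -2 — extraneous.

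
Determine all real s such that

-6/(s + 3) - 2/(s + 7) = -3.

Multiply both sides by (s + 3)(s + 7):
-6(s + 7) - 2(s + 3) = -3(s + 3)(s + 7).
Expand and collect terms: -3s² - 22s - 15 = 0.
By the quadratic formula, s = (22 ± √304) / -6, so s ≈ -6.5726 or s ≈ -0.7607.
Neither value makes a denominator zero (s ≠ -3, s ≠ -7), so both are valid.

s = -6.5726 or s = -0.7607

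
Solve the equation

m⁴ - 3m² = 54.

Let u = m². The equation becomes u² - 3u - 54 = 0.
Factor: (u + 6)(u - 9) = 0, so u = -6 or u = 9.
m² = -6 < 0 has no real solution.
m² = 9 gives m = ±3.

m = -3 or m = 3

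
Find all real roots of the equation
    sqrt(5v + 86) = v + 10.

Square both sides: 5v + 86 = (v + 10)^2.
Expand and rearrange: v^2 + 15v + 14 = 0.
Solving gives v = -1 or v = -14.
Check each candidate in the original equation:
  v = -1: sqrt(81) = 9, while v + 10 = 9 — valid.
  v = -14: sqrt(16) = 4, while v + 10 = -4 — extraneous.

v = -1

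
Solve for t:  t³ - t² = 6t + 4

Rearrange: t³ - t² - 6t - 4 = 0.
Possible rational roots are divisors of -4. Testing t = -1 gives 0, so (t + 1) is a factor.
Divide: t³ - t² - 6t - 4 = (t + 1)(t² - 2t - 4).
Apply the quadratic formula to t² - 2t - 4 = 0: t = (2 ± √20)/2, i.e. t ≈ 3.2361 or t ≈ -1.2361.

t = -1.2361 or t = -1 or t = 3.2361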